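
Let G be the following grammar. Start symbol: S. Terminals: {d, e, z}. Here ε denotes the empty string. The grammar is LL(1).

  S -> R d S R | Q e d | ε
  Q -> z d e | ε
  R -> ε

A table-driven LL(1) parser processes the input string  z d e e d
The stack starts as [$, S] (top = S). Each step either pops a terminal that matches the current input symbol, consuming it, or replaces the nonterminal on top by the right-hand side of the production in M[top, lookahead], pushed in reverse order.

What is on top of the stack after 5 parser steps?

e

step 1: stack=$ S  input=z d e e d $  — expand S -> Q e d
step 2: stack=$ d e Q  input=z d e e d $  — expand Q -> z d e
step 3: stack=$ d e e d z  input=z d e e d $  — match z
step 4: stack=$ d e e d  input=d e e d $  — match d
step 5: stack=$ d e e  input=e e d $  — match e
Stack after step 5: $ d e (top = e).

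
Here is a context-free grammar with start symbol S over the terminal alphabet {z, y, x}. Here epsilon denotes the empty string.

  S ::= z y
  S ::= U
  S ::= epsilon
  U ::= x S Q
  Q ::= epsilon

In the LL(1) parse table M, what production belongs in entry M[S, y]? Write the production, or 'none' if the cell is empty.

FIRST(U): from U::=x S Q we get {x}. So FIRST(U) = {x}.
FIRST(Q): from Q::=epsilon we get {epsilon}. So FIRST(Q) = {epsilon}.
FIRST(S): from S::=z y we get {z}; from S::=U we get {x}; from S::=epsilon we get {epsilon}. So FIRST(S) = {epsilon, x, z}.
FOLLOW(S) includes $ since S is the start symbol.
FOLLOW(S): in U::=x S Q, S is followed by Q with FIRST {epsilon}; in U::=x S Q, the suffix after S is nullable, so FOLLOW(S) ⊇ FOLLOW(U) = {$}. Thus FOLLOW(S) = {$}.
FOLLOW(U): in S::=U, the suffix after U is empty, so FOLLOW(U) ⊇ FOLLOW(S) = {$}. Thus FOLLOW(U) = {$}.
For S ::= z y: FIRST(z y) = {z}, so it goes in M[S, t] for t ∈ {z}.
For S ::= U: FIRST(U) = {x}, so it goes in M[S, t] for t ∈ {x}.
For S ::= epsilon: FIRST(epsilon) = {epsilon}, so it goes in M[S, t] for t ∈ {}; since epsilon ∈ FIRST, also for every t ∈ FOLLOW(S) = {$}.
None of these place a production in M[S, y].

none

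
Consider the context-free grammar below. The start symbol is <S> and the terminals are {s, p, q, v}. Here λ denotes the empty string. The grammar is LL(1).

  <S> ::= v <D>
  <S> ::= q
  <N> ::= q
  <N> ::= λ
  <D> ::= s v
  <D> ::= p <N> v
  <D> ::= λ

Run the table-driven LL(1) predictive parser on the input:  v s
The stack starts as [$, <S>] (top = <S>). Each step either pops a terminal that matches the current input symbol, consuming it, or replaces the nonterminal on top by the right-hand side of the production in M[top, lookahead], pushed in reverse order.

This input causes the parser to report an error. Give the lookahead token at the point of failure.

$

step 1: stack=$ <S>  input=v s $  — expand <S> ::= v <D>
step 2: stack=$ <D> v  input=v s $  — match v
step 3: stack=$ <D>  input=s $  — expand <D> ::= s v
step 4: stack=$ v s  input=s $  — match s
step 5: stack=$ v  input=$  — error: top is terminal v but lookahead is $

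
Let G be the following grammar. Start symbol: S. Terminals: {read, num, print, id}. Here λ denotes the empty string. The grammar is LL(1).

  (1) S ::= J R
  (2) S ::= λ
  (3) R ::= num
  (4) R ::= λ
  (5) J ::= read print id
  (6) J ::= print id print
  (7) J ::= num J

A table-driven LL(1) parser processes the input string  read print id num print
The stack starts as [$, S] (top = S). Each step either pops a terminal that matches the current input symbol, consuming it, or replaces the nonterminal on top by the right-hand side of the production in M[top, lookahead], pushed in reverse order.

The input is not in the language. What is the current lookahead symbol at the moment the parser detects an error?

print

step 1: stack=$ S  input=read print id num print $  — expand S ::= J R
step 2: stack=$ R J  input=read print id num print $  — expand J ::= read print id
step 3: stack=$ R id print read  input=read print id num print $  — match read
step 4: stack=$ R id print  input=print id num print $  — match print
step 5: stack=$ R id  input=id num print $  — match id
step 6: stack=$ R  input=num print $  — expand R ::= num
step 7: stack=$ num  input=num print $  — match num
step 8: stack=$  input=print $  — error: stack empty but input remains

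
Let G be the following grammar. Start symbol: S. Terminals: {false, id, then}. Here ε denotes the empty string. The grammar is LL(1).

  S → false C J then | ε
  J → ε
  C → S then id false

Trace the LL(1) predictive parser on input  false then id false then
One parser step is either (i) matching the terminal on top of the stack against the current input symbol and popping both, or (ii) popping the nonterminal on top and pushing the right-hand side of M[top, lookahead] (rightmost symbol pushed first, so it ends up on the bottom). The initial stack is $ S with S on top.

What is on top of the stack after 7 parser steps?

J

step 1: stack=$ S  input=false then id false then $  — expand S → false C J then
step 2: stack=$ then J C false  input=false then id false then $  — match false
step 3: stack=$ then J C  input=then id false then $  — expand C → S then id false
step 4: stack=$ then J false id then S  input=then id false then $  — expand S → ε
step 5: stack=$ then J false id then  input=then id false then $  — match then
step 6: stack=$ then J false id  input=id false then $  — match id
step 7: stack=$ then J false  input=false then $  — match false
Stack after step 7: $ then J (top = J).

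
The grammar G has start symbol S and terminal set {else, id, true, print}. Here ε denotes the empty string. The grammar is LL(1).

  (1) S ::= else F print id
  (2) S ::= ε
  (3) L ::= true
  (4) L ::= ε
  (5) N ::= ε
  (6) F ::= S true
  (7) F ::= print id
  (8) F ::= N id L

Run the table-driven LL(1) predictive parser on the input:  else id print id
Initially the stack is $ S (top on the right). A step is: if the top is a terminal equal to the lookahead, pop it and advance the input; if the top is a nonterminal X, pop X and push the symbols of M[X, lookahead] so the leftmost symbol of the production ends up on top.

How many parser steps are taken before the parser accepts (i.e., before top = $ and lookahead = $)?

step 1: stack=$ S  input=else id print id $  — expand S ::= else F print id
step 2: stack=$ id print F else  input=else id print id $  — match else
step 3: stack=$ id print F  input=id print id $  — expand F ::= N id L
step 4: stack=$ id print L id N  input=id print id $  — expand N ::= ε
step 5: stack=$ id print L id  input=id print id $  — match id
step 6: stack=$ id print L  input=print id $  — expand L ::= ε
step 7: stack=$ id print  input=print id $  — match print
step 8: stack=$ id  input=id $  — match id
Accept reached after 8 steps.

8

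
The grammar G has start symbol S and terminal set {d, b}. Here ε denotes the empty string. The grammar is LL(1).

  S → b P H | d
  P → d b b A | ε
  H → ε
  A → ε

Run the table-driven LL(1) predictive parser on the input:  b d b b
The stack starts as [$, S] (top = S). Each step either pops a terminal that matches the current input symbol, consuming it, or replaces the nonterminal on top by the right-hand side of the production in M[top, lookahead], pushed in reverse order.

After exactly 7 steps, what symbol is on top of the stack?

H

     Stack        Input      Action
  1  $ S          b d b b $  expand S → b P H
  2  $ H P b      b d b b $  match b
  3  $ H P        d b b $    expand P → d b b A
  4  $ H A b b d  d b b $    match d
  5  $ H A b b    b b $      match b
  6  $ H A b      b $        match b
  7  $ H A        $          expand A → ε
Stack after step 7: $ H (top = H).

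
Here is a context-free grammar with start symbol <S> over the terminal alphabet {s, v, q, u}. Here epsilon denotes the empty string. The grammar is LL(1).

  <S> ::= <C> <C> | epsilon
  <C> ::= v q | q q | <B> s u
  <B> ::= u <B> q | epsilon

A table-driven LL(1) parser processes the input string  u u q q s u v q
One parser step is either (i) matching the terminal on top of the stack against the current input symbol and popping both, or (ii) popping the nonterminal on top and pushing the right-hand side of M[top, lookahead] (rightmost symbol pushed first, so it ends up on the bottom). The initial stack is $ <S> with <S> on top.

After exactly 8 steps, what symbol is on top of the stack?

     Stack                Input              Action
  1  $ <S>                u u q q s u v q $  expand <S> ::= <C> <C>
  2  $ <C> <C>            u u q q s u v q $  expand <C> ::= <B> s u
  3  $ <C> u s <B>        u u q q s u v q $  expand <B> ::= u <B> q
  4  $ <C> u s q <B> u    u u q q s u v q $  match u
  5  $ <C> u s q <B>      u q q s u v q $    expand <B> ::= u <B> q
  6  $ <C> u s q q <B> u  u q q s u v q $    match u
  7  $ <C> u s q q <B>    q q s u v q $      expand <B> ::= epsilon
  8  $ <C> u s q q        q q s u v q $      match q
Stack after step 8: $ <C> u s q (top = q).

q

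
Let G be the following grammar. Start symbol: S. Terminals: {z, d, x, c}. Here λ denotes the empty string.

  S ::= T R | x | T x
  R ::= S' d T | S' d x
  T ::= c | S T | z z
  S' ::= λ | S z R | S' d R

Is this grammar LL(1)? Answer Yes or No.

No

FIRST(S) = {c, x, z}
FIRST(R) = {c, d, x, z}
FIRST(T) = {c, x, z}
FIRST(S') = {λ, c, d, x, z}
FOLLOW(S) = {$, c, x, z}
FOLLOW(R) = {$, c, d, x, z}
FOLLOW(T) = {$, c, d, x, z}
FOLLOW(S') = {d}
Cell M[R, c] receives both R ::= S' d T and R ::= S' d x — the grammar is not LL(1).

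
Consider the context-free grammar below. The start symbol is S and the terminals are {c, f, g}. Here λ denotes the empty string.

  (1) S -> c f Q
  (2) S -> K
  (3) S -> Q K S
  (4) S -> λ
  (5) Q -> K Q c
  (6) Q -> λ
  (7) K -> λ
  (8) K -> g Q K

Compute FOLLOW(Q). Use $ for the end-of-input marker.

{$, c, g}

FIRST(K): from K->λ we get {λ}; from K->g Q K we get {g}. So FIRST(K) = {λ, g}.
FIRST(Q): from Q->K Q c we get {c, g}; from Q->λ we get {λ}. So FIRST(Q) = {λ, c, g}.
FIRST(S): from S->c f Q we get {c}; from S->K we get {λ, g}; from S->Q K S we get {λ, c, g}; from S->λ we get {λ}. So FIRST(S) = {λ, c, g}.
FOLLOW(S) includes $ since S is the start symbol.
FOLLOW(S): in S->Q K S, the suffix after S is empty (adds nothing new). Thus FOLLOW(S) = {$}.
FOLLOW(K): in S->K, the suffix after K is empty, so FOLLOW(K) ⊇ FOLLOW(S) = {$}; in S->Q K S, K is followed by S with FIRST {λ, c, g}; in S->Q K S, the suffix after K is nullable, so FOLLOW(K) ⊇ FOLLOW(S) = {$}; in Q->K Q c, K is followed by Q c with FIRST {c, g}; in K->g Q K, the suffix after K is empty (adds nothing new). Thus FOLLOW(K) = {$, c, g}.
FOLLOW(Q): in S->c f Q, the suffix after Q is empty, so FOLLOW(Q) ⊇ FOLLOW(S) = {$}; in S->Q K S, Q is followed by K S with FIRST {λ, c, g}; in S->Q K S, the suffix after Q is nullable, so FOLLOW(Q) ⊇ FOLLOW(S) = {$}; in Q->K Q c, Q is followed by c with FIRST {c}; in K->g Q K, Q is followed by K with FIRST {λ, g}; in K->g Q K, the suffix after Q is nullable, so FOLLOW(Q) ⊇ FOLLOW(K) = {$, c, g}. Thus FOLLOW(Q) = {$, c, g}.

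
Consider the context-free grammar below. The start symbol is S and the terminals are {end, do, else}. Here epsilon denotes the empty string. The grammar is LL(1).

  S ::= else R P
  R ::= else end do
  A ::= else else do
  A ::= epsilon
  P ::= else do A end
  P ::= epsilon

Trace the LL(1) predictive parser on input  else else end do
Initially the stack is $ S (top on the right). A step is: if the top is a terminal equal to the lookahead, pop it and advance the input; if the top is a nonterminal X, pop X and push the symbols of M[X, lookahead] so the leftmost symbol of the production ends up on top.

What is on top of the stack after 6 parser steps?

     Stack            Input               Action
  1  $ S              else else end do $  expand S ::= else R P
  2  $ P R else       else else end do $  match else
  3  $ P R            else end do $       expand R ::= else end do
  4  $ P do end else  else end do $       match else
  5  $ P do end       end do $            match end
  6  $ P do           do $                match do
Stack after step 6: $ P (top = P).

P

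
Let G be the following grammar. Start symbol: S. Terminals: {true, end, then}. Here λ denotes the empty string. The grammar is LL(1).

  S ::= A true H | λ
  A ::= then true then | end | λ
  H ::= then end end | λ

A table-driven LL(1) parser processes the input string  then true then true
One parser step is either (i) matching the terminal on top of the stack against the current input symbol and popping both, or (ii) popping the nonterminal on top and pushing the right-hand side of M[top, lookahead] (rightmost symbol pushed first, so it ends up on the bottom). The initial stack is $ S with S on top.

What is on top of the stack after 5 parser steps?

true

step 1: stack=$ S  input=then true then true $  — expand S ::= A true H
step 2: stack=$ H true A  input=then true then true $  — expand A ::= then true then
step 3: stack=$ H true then true then  input=then true then true $  — match then
step 4: stack=$ H true then true  input=true then true $  — match true
step 5: stack=$ H true then  input=then true $  — match then
Stack after step 5: $ H true (top = true).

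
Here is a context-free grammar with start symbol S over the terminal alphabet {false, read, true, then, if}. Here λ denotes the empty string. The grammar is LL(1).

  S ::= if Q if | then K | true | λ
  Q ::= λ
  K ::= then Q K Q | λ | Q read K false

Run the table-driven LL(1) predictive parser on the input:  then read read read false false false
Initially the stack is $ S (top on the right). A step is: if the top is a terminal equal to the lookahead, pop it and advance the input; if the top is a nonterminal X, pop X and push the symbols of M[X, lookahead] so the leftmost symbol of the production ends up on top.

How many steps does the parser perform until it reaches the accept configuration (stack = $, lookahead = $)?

15

      Stack                         Input                                    Action
   1  $ S                           then read read read false false false $  expand S ::= then K
   2  $ K then                      then read read read false false false $  match then
   3  $ K                           read read read false false false $       expand K ::= Q read K false
   4  $ false K read Q              read read read false false false $       expand Q ::= λ
   5  $ false K read                read read read false false false $       match read
   6  $ false K                     read read false false false $            expand K ::= Q read K false
   7  $ false false K read Q        read read false false false $            expand Q ::= λ
   8  $ false false K read          read read false false false $            match read
   9  $ false false K               read false false false $                 expand K ::= Q read K false
  10  $ false false false K read Q  read false false false $                 expand Q ::= λ
  11  $ false false false K read    read false false false $                 match read
  12  $ false false false K         false false false $                      expand K ::= λ
  13  $ false false false           false false false $                      match false
  14  $ false false                 false false $                            match false
  15  $ false                       false $                                  match false
Accept reached after 15 steps.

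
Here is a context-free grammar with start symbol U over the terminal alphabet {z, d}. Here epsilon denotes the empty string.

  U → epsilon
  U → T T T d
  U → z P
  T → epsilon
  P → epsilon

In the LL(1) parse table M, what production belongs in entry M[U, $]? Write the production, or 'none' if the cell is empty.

FIRST(T) = {epsilon}
FIRST(P) = {epsilon}
FIRST(U) = {epsilon, d, z}  (via T T T d)
FOLLOW(U) includes $ since U is the start symbol.
FOLLOW(U): U appears on no right-hand side. Thus FOLLOW(U) = {$}.
For U → epsilon: FIRST(epsilon) = {epsilon}, so it goes in M[U, t] for t ∈ {}; since epsilon ∈ FIRST, also for every t ∈ FOLLOW(U) = {$}.
For U → T T T d: FIRST(T T T d) = {d}, so it goes in M[U, t] for t ∈ {d}.
For U → z P: FIRST(z P) = {z}, so it goes in M[U, t] for t ∈ {z}.

U → epsilon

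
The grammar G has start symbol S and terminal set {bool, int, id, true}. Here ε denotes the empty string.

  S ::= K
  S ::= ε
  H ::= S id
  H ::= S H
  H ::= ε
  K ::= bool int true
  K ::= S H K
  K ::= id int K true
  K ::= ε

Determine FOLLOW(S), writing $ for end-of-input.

{$, bool, id, true}

FIRST(S) = {ε, bool, id}  (via K)
FIRST(H) = {ε, bool, id}  (via S id, S H)
FIRST(K) = {ε, bool, id}  (via S H K)
FOLLOW(S) includes $ since S is the start symbol.
FOLLOW(S): in H::=S id, S is followed by id with FIRST {id}; in H::=S H, S is followed by H with FIRST {ε, bool, id}; in H::=S H, the suffix after S is nullable, so FOLLOW(S) ⊇ FOLLOW(H) = {$, bool, id, true}; in K::=S H K, S is followed by H K with FIRST {ε, bool, id}; in K::=S H K, the suffix after S is nullable, so FOLLOW(S) ⊇ FOLLOW(K) = {$, bool, id, true}. Thus FOLLOW(S) = {$, bool, id, true}.
FOLLOW(K): in S::=K, the suffix after K is empty, so FOLLOW(K) ⊇ FOLLOW(S) = {$, bool, id, true}; in K::=S H K, the suffix after K is empty (adds nothing new); in K::=id int K true, K is followed by true with FIRST {true}. Thus FOLLOW(K) = {$, bool, id, true}.
FOLLOW(H): in H::=S H, the suffix after H is empty (adds nothing new); in K::=S H K, H is followed by K with FIRST {ε, bool, id}; in K::=S H K, the suffix after H is nullable, so FOLLOW(H) ⊇ FOLLOW(K) = {$, bool, id, true}. Thus FOLLOW(H) = {$, bool, id, true}.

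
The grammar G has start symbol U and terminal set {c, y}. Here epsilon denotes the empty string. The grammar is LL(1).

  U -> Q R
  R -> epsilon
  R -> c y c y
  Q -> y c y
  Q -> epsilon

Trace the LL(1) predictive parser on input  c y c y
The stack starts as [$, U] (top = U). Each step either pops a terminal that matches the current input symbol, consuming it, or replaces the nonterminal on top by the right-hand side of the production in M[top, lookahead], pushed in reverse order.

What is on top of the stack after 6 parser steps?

step 1: stack=$ U  input=c y c y $  — expand U -> Q R
step 2: stack=$ R Q  input=c y c y $  — expand Q -> epsilon
step 3: stack=$ R  input=c y c y $  — expand R -> c y c y
step 4: stack=$ y c y c  input=c y c y $  — match c
step 5: stack=$ y c y  input=y c y $  — match y
step 6: stack=$ y c  input=c y $  — match c
Stack after step 6: $ y (top = y).

y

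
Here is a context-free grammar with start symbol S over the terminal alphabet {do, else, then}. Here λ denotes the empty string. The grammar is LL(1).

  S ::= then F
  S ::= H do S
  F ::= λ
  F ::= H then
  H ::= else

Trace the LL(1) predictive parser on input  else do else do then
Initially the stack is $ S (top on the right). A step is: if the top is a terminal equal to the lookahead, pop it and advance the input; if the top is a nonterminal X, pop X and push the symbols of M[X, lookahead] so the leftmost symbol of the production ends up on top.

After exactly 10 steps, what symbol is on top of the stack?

F

      Stack        Input                   Action
   1  $ S          else do else do then $  expand S ::= H do S
   2  $ S do H     else do else do then $  expand H ::= else
   3  $ S do else  else do else do then $  match else
   4  $ S do       do else do then $       match do
   5  $ S          else do then $          expand S ::= H do S
   6  $ S do H     else do then $          expand H ::= else
   7  $ S do else  else do then $          match else
   8  $ S do       do then $               match do
   9  $ S          then $                  expand S ::= then F
  10  $ F then     then $                  match then
Stack after step 10: $ F (top = F).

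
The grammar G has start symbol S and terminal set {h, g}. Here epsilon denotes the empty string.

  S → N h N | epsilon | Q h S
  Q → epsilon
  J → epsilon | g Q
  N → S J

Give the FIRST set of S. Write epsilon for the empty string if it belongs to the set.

FIRST(Q) = {epsilon}
FIRST(J) = {epsilon, g}
FIRST(S) = {epsilon, g, h}  (via N h N, Q h S)
FIRST(N) = {epsilon, g, h}  (via S J)

{epsilon, g, h}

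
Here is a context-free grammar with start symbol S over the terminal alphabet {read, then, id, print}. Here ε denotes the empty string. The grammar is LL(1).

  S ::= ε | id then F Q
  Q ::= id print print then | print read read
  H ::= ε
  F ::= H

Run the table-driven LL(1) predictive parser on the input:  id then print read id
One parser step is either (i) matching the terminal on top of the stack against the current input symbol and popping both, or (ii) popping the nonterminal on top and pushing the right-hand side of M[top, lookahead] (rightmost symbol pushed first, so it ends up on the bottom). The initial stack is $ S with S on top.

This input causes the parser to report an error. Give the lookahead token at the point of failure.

step 1: stack=$ S  input=id then print read id $  — expand S ::= id then F Q
step 2: stack=$ Q F then id  input=id then print read id $  — match id
step 3: stack=$ Q F then  input=then print read id $  — match then
step 4: stack=$ Q F  input=print read id $  — expand F ::= H
step 5: stack=$ Q H  input=print read id $  — expand H ::= ε
step 6: stack=$ Q  input=print read id $  — expand Q ::= print read read
step 7: stack=$ read read print  input=print read id $  — match print
step 8: stack=$ read read  input=read id $  — match read
step 9: stack=$ read  input=id $  — error: top is terminal read but lookahead is id

id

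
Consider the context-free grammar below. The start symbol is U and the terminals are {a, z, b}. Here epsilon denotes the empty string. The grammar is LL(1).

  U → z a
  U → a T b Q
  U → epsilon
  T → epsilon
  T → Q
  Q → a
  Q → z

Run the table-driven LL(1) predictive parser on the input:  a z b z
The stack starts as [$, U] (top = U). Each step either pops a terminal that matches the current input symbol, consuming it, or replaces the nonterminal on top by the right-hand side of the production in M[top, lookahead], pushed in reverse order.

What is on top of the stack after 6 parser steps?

step 1: stack=$ U  input=a z b z $  — expand U → a T b Q
step 2: stack=$ Q b T a  input=a z b z $  — match a
step 3: stack=$ Q b T  input=z b z $  — expand T → Q
step 4: stack=$ Q b Q  input=z b z $  — expand Q → z
step 5: stack=$ Q b z  input=z b z $  — match z
step 6: stack=$ Q b  input=b z $  — match b
Stack after step 6: $ Q (top = Q).

Q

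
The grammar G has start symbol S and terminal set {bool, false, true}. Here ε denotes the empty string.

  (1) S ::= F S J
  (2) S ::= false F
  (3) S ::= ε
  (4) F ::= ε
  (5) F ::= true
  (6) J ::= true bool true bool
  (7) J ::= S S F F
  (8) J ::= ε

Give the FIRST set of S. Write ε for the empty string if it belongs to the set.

{ε, false, true}

FIRST(F) = {ε, true}
FIRST(S) = {ε, false, true}  (via F S J)
FIRST(J) = {ε, false, true}  (via S S F F)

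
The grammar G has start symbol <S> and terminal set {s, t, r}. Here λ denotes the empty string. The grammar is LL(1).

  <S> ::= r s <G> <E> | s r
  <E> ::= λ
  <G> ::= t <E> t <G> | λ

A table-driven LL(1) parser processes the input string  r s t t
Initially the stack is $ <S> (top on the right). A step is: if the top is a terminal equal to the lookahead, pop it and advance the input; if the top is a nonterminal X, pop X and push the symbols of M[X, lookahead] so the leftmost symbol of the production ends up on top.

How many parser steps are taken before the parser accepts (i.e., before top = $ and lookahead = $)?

step 1: stack=$ <S>  input=r s t t $  — expand <S> ::= r s <G> <E>
step 2: stack=$ <E> <G> s r  input=r s t t $  — match r
step 3: stack=$ <E> <G> s  input=s t t $  — match s
step 4: stack=$ <E> <G>  input=t t $  — expand <G> ::= t <E> t <G>
step 5: stack=$ <E> <G> t <E> t  input=t t $  — match t
step 6: stack=$ <E> <G> t <E>  input=t $  — expand <E> ::= λ
step 7: stack=$ <E> <G> t  input=t $  — match t
step 8: stack=$ <E> <G>  input=$  — expand <G> ::= λ
step 9: stack=$ <E>  input=$  — expand <E> ::= λ
Accept reached after 9 steps.

9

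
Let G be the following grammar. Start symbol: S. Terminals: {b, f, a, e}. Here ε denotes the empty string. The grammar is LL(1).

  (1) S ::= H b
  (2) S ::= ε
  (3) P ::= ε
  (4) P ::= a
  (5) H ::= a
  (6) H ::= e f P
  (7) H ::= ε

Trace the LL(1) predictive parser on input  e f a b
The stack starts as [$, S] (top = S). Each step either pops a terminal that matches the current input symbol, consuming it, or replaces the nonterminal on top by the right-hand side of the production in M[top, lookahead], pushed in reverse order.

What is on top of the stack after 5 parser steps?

a

     Stack      Input      Action
  1  $ S        e f a b $  expand S ::= H b
  2  $ b H      e f a b $  expand H ::= e f P
  3  $ b P f e  e f a b $  match e
  4  $ b P f    f a b $    match f
  5  $ b P      a b $      expand P ::= a
Stack after step 5: $ b a (top = a).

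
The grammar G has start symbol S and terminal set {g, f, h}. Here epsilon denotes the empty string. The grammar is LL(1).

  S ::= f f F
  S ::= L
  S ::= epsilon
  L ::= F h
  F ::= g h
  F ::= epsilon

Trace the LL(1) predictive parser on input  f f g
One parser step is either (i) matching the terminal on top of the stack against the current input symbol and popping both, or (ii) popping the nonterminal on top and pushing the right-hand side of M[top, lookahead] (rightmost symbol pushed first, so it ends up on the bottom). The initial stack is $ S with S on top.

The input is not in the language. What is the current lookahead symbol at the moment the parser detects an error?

$

step 1: stack=$ S  input=f f g $  — expand S ::= f f F
step 2: stack=$ F f f  input=f f g $  — match f
step 3: stack=$ F f  input=f g $  — match f
step 4: stack=$ F  input=g $  — expand F ::= g h
step 5: stack=$ h g  input=g $  — match g
step 6: stack=$ h  input=$  — error: top is terminal h but lookahead is $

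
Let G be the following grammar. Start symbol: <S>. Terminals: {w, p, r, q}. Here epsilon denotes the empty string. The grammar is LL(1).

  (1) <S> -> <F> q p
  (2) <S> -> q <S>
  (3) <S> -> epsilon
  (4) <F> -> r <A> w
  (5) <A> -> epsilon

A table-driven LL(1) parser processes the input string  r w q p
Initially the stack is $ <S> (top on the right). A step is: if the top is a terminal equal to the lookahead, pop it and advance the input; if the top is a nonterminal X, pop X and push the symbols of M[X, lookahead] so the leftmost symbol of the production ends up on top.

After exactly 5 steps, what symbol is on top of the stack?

step 1: stack=$ <S>  input=r w q p $  — expand <S> -> <F> q p
step 2: stack=$ p q <F>  input=r w q p $  — expand <F> -> r <A> w
step 3: stack=$ p q w <A> r  input=r w q p $  — match r
step 4: stack=$ p q w <A>  input=w q p $  — expand <A> -> epsilon
step 5: stack=$ p q w  input=w q p $  — match w
Stack after step 5: $ p q (top = q).

q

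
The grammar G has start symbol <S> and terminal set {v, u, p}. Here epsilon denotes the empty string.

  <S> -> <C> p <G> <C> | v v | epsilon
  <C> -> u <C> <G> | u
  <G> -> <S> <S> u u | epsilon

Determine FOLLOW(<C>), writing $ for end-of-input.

FIRST(<C>): from <C>->u <C> <G> we get {u}; from <C>->u we get {u}. So FIRST(<C>) = {u}.
FIRST(<S>): from <S>-><C> p <G> <C> we get {u}; from <S>->v v we get {v}; from <S>->epsilon we get {epsilon}. So FIRST(<S>) = {epsilon, u, v}.
FIRST(<G>): from <G>-><S> <S> u u we get {u, v}; from <G>->epsilon we get {epsilon}. So FIRST(<G>) = {epsilon, u, v}.
FOLLOW(<S>) includes $ since <S> is the start symbol.
FOLLOW(<S>): in <G>-><S> <S> u u (occurrence 1), <S> is followed by <S> u u with FIRST {u, v}; in <G>-><S> <S> u u (occurrence 2), <S> is followed by u u with FIRST {u}. Thus FOLLOW(<S>) = {$, u, v}.
FOLLOW(<C>): in <S>-><C> p <G> <C> (occurrence 1), <C> is followed by p <G> <C> with FIRST {p}; in <S>-><C> p <G> <C> (occurrence 2), the suffix after <C> is empty, so FOLLOW(<C>) ⊇ FOLLOW(<S>) = {$, u, v}; in <C>->u <C> <G>, <C> is followed by <G> with FIRST {epsilon, u, v}; in <C>->u <C> <G>, the suffix after <C> is nullable (adds nothing new). Thus FOLLOW(<C>) = {$, p, u, v}.
FOLLOW(<G>): in <S>-><C> p <G> <C>, <G> is followed by <C> with FIRST {u}; in <C>->u <C> <G>, the suffix after <G> is empty, so FOLLOW(<G>) ⊇ FOLLOW(<C>) = {$, p, u, v}. Thus FOLLOW(<G>) = {$, p, u, v}.

{$, p, u, v}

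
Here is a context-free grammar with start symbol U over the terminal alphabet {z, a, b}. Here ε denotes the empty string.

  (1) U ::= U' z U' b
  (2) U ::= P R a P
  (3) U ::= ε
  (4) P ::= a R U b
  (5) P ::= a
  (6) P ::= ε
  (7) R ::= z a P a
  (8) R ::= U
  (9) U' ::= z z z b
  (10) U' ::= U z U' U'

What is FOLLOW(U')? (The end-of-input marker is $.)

{a, b, z}

FIRST(P) = {ε, a}
FIRST(U) = {ε, a, z}  (via U' z U' b, P R a P)
FIRST(R) = {ε, a, z}  (via U)
FIRST(U') = {a, z}  (via U z U' U')
FOLLOW(U) includes $ since U is the start symbol.
FOLLOW(R): in U::=P R a P, R is followed by a P with FIRST {a}; in P::=a R U b, R is followed by U b with FIRST {a, b, z}. Thus FOLLOW(R) = {a, b, z}.
FOLLOW(U): in P::=a R U b, U is followed by b with FIRST {b}; in R::=U, the suffix after U is empty, so FOLLOW(U) ⊇ FOLLOW(R) = {a, b, z}; in U'::=U z U' U', U is followed by z U' U' with FIRST {z}. Thus FOLLOW(U) = {$, a, b, z}.
FOLLOW(P): in U::=P R a P (occurrence 1), P is followed by R a P with FIRST {a, z}; in U::=P R a P (occurrence 2), the suffix after P is empty, so FOLLOW(P) ⊇ FOLLOW(U) = {$, a, b, z}; in R::=z a P a, P is followed by a with FIRST {a}. Thus FOLLOW(P) = {$, a, b, z}.
FOLLOW(U'): in U::=U' z U' b (occurrence 1), U' is followed by z U' b with FIRST {z}; in U::=U' z U' b (occurrence 2), U' is followed by b with FIRST {b}; in U'::=U z U' U' (occurrence 1), U' is followed by U' with FIRST {a, z}; in U'::=U z U' U' (occurrence 2), the suffix after U' is empty (adds nothing new). Thus FOLLOW(U') = {a, b, z}.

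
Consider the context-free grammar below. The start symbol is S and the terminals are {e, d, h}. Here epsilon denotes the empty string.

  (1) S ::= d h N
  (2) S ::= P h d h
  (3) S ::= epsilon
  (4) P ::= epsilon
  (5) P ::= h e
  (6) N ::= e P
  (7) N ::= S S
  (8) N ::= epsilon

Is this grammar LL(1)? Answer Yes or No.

FIRST(S) = {epsilon, d, h}
FIRST(P) = {epsilon, h}
FIRST(N) = {epsilon, d, e, h}
FOLLOW(S) = {$, d, h}
FOLLOW(P) = {$, d, h}
FOLLOW(N) = {$, d, h}
Cell M[N, $] receives both N ::= S S and N ::= epsilon — the grammar is not LL(1).

No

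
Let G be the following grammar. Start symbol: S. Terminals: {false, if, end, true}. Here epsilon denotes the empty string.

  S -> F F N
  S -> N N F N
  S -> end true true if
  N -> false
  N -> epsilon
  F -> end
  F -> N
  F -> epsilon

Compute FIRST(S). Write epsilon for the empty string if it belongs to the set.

{epsilon, end, false}

FIRST(N): from N->false we get {false}; from N->epsilon we get {epsilon}. So FIRST(N) = {epsilon, false}.
FIRST(F): from F->end we get {end}; from F->N we get {epsilon, false}; from F->epsilon we get {epsilon}. So FIRST(F) = {epsilon, end, false}.
FIRST(S): from S->F F N we get {epsilon, end, false}; from S->N N F N we get {epsilon, end, false}; from S->end true true if we get {end}. So FIRST(S) = {epsilon, end, false}.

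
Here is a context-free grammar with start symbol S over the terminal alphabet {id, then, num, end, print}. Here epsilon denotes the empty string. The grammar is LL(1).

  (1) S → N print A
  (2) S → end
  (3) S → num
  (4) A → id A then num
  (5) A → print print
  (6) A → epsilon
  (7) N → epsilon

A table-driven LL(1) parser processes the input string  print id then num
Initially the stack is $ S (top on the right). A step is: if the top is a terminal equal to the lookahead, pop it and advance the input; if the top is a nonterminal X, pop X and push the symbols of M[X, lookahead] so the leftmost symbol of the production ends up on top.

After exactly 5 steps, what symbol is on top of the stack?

     Stack            Input                Action
  1  $ S              print id then num $  expand S → N print A
  2  $ A print N      print id then num $  expand N → epsilon
  3  $ A print        print id then num $  match print
  4  $ A              id then num $        expand A → id A then num
  5  $ num then A id  id then num $        match id
Stack after step 5: $ num then A (top = A).

A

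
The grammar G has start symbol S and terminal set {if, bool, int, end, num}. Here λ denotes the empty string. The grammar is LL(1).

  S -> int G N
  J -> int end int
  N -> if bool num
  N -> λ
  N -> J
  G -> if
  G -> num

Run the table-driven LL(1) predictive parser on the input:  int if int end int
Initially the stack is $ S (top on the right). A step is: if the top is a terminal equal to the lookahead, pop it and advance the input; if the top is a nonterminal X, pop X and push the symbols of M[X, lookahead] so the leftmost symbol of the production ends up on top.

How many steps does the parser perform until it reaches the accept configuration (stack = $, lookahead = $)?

     Stack          Input                 Action
  1  $ S            int if int end int $  expand S -> int G N
  2  $ N G int      int if int end int $  match int
  3  $ N G          if int end int $      expand G -> if
  4  $ N if         if int end int $      match if
  5  $ N            int end int $         expand N -> J
  6  $ J            int end int $         expand J -> int end int
  7  $ int end int  int end int $         match int
  8  $ int end      end int $             match end
  9  $ int          int $                 match int
Accept reached after 9 steps.

9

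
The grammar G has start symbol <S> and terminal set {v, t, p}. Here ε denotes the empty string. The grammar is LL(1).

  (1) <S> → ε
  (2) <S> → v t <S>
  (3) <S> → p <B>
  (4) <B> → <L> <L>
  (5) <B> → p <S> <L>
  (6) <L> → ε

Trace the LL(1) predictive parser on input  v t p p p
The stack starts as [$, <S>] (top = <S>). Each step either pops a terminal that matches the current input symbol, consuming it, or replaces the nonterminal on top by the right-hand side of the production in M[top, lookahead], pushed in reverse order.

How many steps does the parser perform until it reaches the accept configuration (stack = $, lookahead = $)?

step 1: stack=$ <S>  input=v t p p p $  — expand <S> → v t <S>
step 2: stack=$ <S> t v  input=v t p p p $  — match v
step 3: stack=$ <S> t  input=t p p p $  — match t
step 4: stack=$ <S>  input=p p p $  — expand <S> → p <B>
step 5: stack=$ <B> p  input=p p p $  — match p
step 6: stack=$ <B>  input=p p $  — expand <B> → p <S> <L>
step 7: stack=$ <L> <S> p  input=p p $  — match p
step 8: stack=$ <L> <S>  input=p $  — expand <S> → p <B>
step 9: stack=$ <L> <B> p  input=p $  — match p
step 10: stack=$ <L> <B>  input=$  — expand <B> → <L> <L>
step 11: stack=$ <L> <L> <L>  input=$  — expand <L> → ε
step 12: stack=$ <L> <L>  input=$  — expand <L> → ε
step 13: stack=$ <L>  input=$  — expand <L> → ε
Accept reached after 13 steps.

13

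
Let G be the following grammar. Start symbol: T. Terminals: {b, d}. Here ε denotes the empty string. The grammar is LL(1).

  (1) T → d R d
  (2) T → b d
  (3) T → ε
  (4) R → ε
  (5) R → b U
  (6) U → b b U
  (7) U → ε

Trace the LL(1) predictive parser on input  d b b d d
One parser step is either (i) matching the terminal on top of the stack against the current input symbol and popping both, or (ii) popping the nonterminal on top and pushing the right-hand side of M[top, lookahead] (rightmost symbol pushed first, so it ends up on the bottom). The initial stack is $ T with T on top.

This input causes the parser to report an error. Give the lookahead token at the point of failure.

d

     Stack      Input        Action
  1  $ T        d b b d d $  expand T → d R d
  2  $ d R d    d b b d d $  match d
  3  $ d R      b b d d $    expand R → b U
  4  $ d U b    b b d d $    match b
  5  $ d U      b d d $      expand U → b b U
  6  $ d U b b  b d d $      match b
  7  $ d U b    d d $        error: top is terminal b but lookahead is d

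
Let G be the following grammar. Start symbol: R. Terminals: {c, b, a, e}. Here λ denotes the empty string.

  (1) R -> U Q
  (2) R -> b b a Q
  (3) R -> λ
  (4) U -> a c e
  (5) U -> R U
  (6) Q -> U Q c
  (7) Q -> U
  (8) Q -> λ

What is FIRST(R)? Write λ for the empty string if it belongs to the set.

FIRST(R): from R->U Q we get {a, b}; from R->b b a Q we get {b}; from R->λ we get {λ}. So FIRST(R) = {λ, a, b}.
FIRST(U): from U->a c e we get {a}; from U->R U we get {a, b}. So FIRST(U) = {a, b}.
FIRST(Q): from Q->U Q c we get {a, b}; from Q->U we get {a, b}; from Q->λ we get {λ}. So FIRST(Q) = {λ, a, b}.

{λ, a, b}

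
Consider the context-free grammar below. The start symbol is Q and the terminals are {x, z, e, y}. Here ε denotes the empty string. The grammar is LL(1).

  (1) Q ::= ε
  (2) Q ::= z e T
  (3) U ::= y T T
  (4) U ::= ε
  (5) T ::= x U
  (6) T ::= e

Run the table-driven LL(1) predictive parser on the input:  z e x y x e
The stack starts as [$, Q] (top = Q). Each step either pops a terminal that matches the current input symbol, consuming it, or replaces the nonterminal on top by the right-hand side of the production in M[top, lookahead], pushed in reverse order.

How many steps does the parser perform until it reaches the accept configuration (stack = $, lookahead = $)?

step 1: stack=$ Q  input=z e x y x e $  — expand Q ::= z e T
step 2: stack=$ T e z  input=z e x y x e $  — match z
step 3: stack=$ T e  input=e x y x e $  — match e
step 4: stack=$ T  input=x y x e $  — expand T ::= x U
step 5: stack=$ U x  input=x y x e $  — match x
step 6: stack=$ U  input=y x e $  — expand U ::= y T T
step 7: stack=$ T T y  input=y x e $  — match y
step 8: stack=$ T T  input=x e $  — expand T ::= x U
step 9: stack=$ T U x  input=x e $  — match x
step 10: stack=$ T U  input=e $  — expand U ::= ε
step 11: stack=$ T  input=e $  — expand T ::= e
step 12: stack=$ e  input=e $  — match e
Accept reached after 12 steps.

12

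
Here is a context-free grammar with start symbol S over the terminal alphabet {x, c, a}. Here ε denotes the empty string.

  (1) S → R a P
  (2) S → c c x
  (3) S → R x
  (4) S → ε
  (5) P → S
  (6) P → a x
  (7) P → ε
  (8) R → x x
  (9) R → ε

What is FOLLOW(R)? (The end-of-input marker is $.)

FIRST(R) = {ε, x}
FIRST(S) = {ε, a, c, x}  (via R a P, R x)
FIRST(P) = {ε, a, c, x}  (via S)
FOLLOW(S) includes $ since S is the start symbol.
FOLLOW(R): in S→R a P, R is followed by a P with FIRST {a}; in S→R x, R is followed by x with FIRST {x}. Thus FOLLOW(R) = {a, x}.
FOLLOW(S): in P→S, the suffix after S is empty, so FOLLOW(S) ⊇ FOLLOW(P) = {$}. Thus FOLLOW(S) = {$}.
FOLLOW(P): in S→R a P, the suffix after P is empty, so FOLLOW(P) ⊇ FOLLOW(S) = {$}. Thus FOLLOW(P) = {$}.

{a, x}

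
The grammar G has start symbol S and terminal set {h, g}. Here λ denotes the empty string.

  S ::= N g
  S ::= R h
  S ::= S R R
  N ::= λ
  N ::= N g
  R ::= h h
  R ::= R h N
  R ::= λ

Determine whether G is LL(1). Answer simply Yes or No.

FIRST(S) = {g, h}
FIRST(N) = {λ, g}
FIRST(R) = {λ, h}
FOLLOW(S) = {$, h}
FOLLOW(N) = {$, g, h}
FOLLOW(R) = {$, h}
Cell M[N, g] receives both N ::= λ and N ::= N g — the grammar is not LL(1).

No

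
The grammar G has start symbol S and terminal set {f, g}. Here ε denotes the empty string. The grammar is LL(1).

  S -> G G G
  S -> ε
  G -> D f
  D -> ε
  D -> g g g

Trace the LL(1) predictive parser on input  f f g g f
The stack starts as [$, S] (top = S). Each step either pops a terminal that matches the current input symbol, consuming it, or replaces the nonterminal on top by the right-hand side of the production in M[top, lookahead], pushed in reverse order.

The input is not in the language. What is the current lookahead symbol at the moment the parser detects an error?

      Stack      Input        Action
   1  $ S        f f g g f $  expand S -> G G G
   2  $ G G G    f f g g f $  expand G -> D f
   3  $ G G f D  f f g g f $  expand D -> ε
   4  $ G G f    f f g g f $  match f
   5  $ G G      f g g f $    expand G -> D f
   6  $ G f D    f g g f $    expand D -> ε
   7  $ G f      f g g f $    match f
   8  $ G        g g f $      expand G -> D f
   9  $ f D      g g f $      expand D -> g g g
  10  $ f g g g  g g f $      match g
  11  $ f g g    g f $        match g
  12  $ f g      f $          error: top is terminal g but lookahead is f

f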